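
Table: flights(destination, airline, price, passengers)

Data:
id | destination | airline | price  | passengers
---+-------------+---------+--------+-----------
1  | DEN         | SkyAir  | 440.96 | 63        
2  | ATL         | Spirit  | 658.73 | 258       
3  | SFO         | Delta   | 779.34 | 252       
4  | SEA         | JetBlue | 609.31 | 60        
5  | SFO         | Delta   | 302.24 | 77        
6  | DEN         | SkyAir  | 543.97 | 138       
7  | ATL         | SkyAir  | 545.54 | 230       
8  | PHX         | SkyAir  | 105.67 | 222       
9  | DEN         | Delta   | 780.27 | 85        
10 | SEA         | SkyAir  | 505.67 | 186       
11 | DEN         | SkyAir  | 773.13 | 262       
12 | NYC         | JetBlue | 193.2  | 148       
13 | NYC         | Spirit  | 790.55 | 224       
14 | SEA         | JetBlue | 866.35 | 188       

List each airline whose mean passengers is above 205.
SELECT airline, AVG(passengers)
FROM flights
GROUP BY airline
HAVING AVG(passengers) > 205

Result:
  Spirit: avg=241.00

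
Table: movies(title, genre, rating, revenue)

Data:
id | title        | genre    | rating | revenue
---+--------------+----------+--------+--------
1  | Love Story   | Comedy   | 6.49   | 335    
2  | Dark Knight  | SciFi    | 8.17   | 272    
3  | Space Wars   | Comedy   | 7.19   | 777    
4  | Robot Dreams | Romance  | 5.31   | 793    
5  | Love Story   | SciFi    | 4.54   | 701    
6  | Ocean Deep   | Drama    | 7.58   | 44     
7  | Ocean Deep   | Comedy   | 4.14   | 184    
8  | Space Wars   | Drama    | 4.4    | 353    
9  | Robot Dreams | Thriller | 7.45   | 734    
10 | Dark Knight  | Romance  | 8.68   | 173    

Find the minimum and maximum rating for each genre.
SELECT genre, MIN(rating), MAX(rating)
FROM movies
GROUP BY genre

Result:
  Comedy: min=4.14, max=7.19
  Drama: min=4.40, max=7.58
  Romance: min=5.31, max=8.68
  SciFi: min=4.54, max=8.17
  Thriller: min=7.45, max=7.45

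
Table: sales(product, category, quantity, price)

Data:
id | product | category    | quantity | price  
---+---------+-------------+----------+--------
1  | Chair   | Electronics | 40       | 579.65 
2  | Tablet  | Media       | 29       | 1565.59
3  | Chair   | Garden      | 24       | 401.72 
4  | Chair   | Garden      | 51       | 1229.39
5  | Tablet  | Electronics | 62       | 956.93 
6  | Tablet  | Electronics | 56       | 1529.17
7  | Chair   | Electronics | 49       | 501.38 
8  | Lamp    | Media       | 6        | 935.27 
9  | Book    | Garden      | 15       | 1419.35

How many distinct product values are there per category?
SELECT category, COUNT(DISTINCT product)
FROM sales
GROUP BY category

Result:
  Electronics: 2 distinct
  Garden: 2 distinct
  Media: 2 distinct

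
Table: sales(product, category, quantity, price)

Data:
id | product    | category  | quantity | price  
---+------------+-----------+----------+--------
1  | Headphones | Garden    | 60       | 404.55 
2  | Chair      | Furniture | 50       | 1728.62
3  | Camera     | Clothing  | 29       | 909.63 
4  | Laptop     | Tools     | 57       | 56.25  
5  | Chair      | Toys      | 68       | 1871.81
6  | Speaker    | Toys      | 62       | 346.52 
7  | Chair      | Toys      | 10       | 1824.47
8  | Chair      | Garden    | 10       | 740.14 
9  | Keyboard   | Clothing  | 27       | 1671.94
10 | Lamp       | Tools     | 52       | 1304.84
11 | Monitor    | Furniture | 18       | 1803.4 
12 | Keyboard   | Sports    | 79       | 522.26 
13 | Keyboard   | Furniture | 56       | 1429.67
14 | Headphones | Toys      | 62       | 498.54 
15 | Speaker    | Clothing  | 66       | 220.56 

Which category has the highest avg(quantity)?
SELECT category, AVG(quantity) as val
FROM sales
GROUP BY category
ORDER BY val DESC
LIMIT 1

Result: Sports with avg(quantity) = 79.00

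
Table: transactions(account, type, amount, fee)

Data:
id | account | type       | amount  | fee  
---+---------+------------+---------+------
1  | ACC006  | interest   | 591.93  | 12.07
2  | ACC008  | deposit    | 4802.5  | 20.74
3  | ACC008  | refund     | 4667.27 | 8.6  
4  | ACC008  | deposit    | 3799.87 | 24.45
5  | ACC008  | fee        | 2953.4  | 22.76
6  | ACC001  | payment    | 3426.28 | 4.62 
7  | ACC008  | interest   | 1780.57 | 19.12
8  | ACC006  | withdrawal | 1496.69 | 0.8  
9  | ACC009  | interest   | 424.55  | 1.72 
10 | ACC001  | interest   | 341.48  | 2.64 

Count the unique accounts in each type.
SELECT type, COUNT(DISTINCT account)
FROM transactions
GROUP BY type

Result:
  deposit: 1 distinct
  fee: 1 distinct
  interest: 4 distinct
  payment: 1 distinct
  refund: 1 distinct
  withdrawal: 1 distinct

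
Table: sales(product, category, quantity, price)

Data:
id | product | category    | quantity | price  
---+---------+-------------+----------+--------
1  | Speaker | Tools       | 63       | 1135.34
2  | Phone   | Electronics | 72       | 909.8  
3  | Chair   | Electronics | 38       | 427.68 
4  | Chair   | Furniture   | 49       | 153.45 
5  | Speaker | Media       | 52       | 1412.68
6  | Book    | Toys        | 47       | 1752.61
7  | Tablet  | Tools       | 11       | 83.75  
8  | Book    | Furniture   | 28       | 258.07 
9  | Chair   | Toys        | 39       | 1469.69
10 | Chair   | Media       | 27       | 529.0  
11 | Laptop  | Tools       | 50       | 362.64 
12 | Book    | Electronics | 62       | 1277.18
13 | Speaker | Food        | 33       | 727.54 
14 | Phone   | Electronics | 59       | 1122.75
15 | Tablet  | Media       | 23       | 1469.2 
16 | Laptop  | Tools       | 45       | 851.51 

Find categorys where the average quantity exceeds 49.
SELECT category, AVG(quantity)
FROM sales
GROUP BY category
HAVING AVG(quantity) > 49

Result:
  Electronics: avg=57.75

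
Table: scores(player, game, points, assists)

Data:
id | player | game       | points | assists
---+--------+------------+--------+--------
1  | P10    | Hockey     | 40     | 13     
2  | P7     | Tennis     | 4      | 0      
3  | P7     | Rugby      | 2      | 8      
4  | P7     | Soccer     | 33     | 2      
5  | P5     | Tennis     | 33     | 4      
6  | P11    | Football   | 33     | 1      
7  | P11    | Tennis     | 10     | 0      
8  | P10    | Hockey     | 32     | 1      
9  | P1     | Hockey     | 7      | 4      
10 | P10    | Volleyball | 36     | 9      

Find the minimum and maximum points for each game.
SELECT game, MIN(points), MAX(points)
FROM scores
GROUP BY game

Result:
  Football: min=33, max=33
  Hockey: min=7, max=40
  Rugby: min=2, max=2
  Soccer: min=33, max=33
  Tennis: min=4, max=33
  Volleyball: min=36, max=36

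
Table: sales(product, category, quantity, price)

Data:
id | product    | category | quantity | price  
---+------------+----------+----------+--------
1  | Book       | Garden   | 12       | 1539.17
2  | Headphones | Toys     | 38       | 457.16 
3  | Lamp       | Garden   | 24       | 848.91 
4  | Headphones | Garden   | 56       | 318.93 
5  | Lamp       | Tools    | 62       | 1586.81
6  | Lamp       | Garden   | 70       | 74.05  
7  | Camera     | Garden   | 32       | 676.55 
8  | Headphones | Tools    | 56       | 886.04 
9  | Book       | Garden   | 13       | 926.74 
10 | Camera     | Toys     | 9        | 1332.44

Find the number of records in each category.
SELECT category, COUNT(*) as count
FROM sales
GROUP BY category

Result:
  Garden: 6
  Tools: 2
  Toys: 2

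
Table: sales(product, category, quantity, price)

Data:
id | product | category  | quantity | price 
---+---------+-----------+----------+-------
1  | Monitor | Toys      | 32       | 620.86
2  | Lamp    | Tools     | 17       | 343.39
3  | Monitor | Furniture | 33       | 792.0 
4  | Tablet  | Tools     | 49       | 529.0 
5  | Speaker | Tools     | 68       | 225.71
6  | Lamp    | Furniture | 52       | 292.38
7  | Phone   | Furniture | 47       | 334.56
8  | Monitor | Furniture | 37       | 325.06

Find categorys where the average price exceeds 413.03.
SELECT category, AVG(price)
FROM sales
GROUP BY category
HAVING AVG(price) > 413.03

Result:
  Furniture: avg=436.00
  Toys: avg=620.86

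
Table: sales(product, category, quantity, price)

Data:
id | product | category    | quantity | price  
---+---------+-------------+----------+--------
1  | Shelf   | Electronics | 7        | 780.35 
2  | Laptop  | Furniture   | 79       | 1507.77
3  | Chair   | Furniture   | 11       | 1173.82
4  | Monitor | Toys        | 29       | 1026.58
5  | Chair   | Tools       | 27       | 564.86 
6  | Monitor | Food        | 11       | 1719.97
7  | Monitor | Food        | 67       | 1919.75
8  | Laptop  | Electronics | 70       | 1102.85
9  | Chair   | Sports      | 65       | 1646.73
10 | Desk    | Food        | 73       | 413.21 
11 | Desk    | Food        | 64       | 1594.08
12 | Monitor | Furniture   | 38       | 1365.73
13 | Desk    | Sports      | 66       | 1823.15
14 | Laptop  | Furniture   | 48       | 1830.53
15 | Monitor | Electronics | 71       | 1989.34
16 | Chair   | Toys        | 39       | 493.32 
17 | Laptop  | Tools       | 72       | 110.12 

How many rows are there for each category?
SELECT category, COUNT(*) as count
FROM sales
GROUP BY category

Result:
  Electronics: 3
  Food: 4
  Furniture: 4
  Sports: 2
  Tools: 2
  Toys: 2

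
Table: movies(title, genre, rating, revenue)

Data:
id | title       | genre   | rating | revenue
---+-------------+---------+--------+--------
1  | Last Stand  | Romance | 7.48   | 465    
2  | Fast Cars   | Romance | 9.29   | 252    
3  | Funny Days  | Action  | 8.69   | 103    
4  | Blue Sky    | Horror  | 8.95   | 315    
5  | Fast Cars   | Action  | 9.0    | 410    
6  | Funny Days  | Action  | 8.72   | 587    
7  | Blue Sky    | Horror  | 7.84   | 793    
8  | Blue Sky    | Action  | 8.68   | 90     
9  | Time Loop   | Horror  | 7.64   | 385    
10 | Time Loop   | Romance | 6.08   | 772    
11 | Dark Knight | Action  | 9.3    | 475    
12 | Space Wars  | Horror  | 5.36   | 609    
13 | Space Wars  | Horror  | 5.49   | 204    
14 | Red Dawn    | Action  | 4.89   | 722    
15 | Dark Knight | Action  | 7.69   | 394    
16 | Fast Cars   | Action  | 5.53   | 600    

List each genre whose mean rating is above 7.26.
SELECT genre, AVG(rating)
FROM movies
GROUP BY genre
HAVING AVG(rating) > 7.26

Result:
  Action: avg=7.81
  Romance: avg=7.62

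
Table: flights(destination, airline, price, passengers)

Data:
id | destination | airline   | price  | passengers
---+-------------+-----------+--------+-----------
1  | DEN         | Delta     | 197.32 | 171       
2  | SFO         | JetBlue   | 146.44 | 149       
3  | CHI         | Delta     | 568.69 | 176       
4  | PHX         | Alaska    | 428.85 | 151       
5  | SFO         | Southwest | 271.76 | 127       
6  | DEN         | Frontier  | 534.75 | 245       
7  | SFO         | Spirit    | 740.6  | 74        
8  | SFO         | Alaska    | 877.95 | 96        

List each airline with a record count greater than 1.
SELECT airline, COUNT(*) as cnt
FROM flights
GROUP BY airline
HAVING COUNT(*) > 1

Result:
  Alaska: 2
  Delta: 2

Note: HAVING filters groups after aggregation, WHERE filters rows before.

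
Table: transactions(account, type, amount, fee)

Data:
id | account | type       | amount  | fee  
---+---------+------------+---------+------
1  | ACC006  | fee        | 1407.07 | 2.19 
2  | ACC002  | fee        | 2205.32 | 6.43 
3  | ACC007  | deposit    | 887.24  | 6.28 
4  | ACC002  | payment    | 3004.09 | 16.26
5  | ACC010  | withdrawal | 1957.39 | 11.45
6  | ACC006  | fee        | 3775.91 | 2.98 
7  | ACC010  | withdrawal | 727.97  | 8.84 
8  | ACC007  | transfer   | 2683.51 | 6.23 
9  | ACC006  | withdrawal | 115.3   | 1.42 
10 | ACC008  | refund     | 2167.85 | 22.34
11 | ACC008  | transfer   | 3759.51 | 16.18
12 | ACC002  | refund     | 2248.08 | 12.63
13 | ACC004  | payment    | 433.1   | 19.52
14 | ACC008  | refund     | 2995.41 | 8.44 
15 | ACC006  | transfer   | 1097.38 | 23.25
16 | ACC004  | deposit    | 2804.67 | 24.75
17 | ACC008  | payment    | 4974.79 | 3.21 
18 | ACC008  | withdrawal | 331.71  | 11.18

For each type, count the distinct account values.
SELECT type, COUNT(DISTINCT account)
FROM transactions
GROUP BY type

Result:
  deposit: 2 distinct
  fee: 2 distinct
  payment: 3 distinct
  refund: 2 distinct
  transfer: 3 distinct
  withdrawal: 3 distinct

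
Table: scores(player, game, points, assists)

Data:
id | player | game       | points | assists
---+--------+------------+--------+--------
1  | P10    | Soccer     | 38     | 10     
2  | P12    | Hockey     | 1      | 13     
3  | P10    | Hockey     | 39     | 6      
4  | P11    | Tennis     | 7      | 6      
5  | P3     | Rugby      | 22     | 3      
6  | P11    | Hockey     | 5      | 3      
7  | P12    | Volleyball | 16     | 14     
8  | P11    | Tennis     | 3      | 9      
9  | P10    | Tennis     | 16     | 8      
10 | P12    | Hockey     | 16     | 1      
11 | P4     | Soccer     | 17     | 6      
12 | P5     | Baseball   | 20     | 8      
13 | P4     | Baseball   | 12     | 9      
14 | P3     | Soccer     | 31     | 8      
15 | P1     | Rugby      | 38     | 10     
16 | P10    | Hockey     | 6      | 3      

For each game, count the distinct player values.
SELECT game, COUNT(DISTINCT player)
FROM scores
GROUP BY game

Result:
  Baseball: 2 distinct
  Hockey: 3 distinct
  Rugby: 2 distinct
  Soccer: 3 distinct
  Tennis: 2 distinct
  Volleyball: 1 distinct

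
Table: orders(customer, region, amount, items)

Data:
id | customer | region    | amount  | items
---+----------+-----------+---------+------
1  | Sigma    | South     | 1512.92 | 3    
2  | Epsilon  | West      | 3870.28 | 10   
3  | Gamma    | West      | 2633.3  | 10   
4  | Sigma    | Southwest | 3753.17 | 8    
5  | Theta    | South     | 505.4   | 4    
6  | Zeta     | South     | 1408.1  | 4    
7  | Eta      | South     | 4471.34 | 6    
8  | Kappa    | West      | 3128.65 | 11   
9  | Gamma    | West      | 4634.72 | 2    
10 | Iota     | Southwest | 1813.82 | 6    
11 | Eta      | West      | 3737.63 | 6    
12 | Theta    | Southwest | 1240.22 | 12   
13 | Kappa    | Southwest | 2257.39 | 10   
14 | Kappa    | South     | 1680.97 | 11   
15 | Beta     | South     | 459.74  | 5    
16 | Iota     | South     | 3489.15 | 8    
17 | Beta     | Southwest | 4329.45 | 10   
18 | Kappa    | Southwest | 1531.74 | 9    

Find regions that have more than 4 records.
SELECT region, COUNT(*) as cnt
FROM orders
GROUP BY region
HAVING COUNT(*) > 4

Result:
  South: 7
  Southwest: 6
  West: 5

Note: HAVING filters groups after aggregation, WHERE filters rows before.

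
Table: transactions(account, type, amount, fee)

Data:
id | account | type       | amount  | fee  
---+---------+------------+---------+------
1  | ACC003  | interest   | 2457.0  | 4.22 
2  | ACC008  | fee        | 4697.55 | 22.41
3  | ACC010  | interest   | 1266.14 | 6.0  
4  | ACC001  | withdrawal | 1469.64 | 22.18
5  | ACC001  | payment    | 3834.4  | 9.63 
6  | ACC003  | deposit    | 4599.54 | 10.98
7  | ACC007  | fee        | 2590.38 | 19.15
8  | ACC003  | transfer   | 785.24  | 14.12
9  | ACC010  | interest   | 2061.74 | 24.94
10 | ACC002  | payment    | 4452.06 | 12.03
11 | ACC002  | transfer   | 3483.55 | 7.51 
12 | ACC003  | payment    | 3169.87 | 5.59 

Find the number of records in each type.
SELECT type, COUNT(*) as count
FROM transactions
GROUP BY type

Result:
  deposit: 1
  fee: 2
  interest: 3
  payment: 3
  transfer: 2
  withdrawal: 1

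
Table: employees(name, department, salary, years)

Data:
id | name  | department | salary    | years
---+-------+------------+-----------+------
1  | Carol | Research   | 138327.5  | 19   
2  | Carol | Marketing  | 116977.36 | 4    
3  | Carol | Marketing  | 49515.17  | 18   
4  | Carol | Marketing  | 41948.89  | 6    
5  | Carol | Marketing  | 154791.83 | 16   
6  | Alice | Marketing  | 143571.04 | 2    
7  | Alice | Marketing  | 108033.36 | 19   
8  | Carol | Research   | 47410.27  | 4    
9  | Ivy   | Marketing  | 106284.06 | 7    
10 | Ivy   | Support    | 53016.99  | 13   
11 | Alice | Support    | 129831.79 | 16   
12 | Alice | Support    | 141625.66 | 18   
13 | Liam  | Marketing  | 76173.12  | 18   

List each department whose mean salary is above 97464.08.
SELECT department, AVG(salary)
FROM employees
GROUP BY department
HAVING AVG(salary) > 97464.08

Result:
  Marketing: avg=99661.85
  Support: avg=108158.15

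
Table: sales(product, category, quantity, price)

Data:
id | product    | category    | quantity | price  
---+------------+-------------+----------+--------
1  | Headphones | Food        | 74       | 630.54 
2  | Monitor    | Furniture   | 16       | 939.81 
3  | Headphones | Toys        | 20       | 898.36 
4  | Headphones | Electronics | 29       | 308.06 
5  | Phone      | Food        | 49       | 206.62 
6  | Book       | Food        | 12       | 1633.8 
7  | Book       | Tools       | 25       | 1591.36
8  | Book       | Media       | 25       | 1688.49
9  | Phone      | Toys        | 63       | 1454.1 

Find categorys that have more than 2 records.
SELECT category, COUNT(*) as cnt
FROM sales
GROUP BY category
HAVING COUNT(*) > 2

Result:
  Food: 3

Note: HAVING filters groups after aggregation, WHERE filters rows before.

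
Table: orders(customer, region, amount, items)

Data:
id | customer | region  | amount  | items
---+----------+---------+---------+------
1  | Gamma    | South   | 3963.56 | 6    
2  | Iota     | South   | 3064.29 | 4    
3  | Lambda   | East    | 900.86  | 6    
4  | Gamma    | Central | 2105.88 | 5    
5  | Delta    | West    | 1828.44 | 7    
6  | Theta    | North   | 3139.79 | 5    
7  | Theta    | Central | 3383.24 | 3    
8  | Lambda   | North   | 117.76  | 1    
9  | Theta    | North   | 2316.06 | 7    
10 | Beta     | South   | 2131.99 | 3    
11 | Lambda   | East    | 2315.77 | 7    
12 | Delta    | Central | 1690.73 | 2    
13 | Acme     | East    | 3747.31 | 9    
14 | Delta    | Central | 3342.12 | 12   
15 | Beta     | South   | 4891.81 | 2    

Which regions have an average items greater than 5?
SELECT region, AVG(items)
FROM orders
GROUP BY region
HAVING AVG(items) > 5

Result:
  Central: avg=5.50
  East: avg=7.33
  West: avg=7.00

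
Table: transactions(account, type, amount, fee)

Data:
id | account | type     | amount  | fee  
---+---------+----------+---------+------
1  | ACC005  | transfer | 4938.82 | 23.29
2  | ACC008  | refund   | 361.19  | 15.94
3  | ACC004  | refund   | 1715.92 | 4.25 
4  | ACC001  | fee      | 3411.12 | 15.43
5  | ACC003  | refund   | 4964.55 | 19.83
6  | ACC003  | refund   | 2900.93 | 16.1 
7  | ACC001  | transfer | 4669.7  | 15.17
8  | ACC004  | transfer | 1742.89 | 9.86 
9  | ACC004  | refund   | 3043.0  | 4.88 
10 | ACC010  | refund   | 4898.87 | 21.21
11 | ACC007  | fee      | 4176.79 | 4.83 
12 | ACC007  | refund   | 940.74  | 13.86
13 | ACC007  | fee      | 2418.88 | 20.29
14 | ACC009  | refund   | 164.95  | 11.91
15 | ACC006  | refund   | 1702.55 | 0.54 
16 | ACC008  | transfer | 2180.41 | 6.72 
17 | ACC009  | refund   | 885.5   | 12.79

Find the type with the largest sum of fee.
SELECT type, SUM(fee) as val
FROM transactions
GROUP BY type
ORDER BY val DESC
LIMIT 1

Result: refund with sum(fee) = 121.31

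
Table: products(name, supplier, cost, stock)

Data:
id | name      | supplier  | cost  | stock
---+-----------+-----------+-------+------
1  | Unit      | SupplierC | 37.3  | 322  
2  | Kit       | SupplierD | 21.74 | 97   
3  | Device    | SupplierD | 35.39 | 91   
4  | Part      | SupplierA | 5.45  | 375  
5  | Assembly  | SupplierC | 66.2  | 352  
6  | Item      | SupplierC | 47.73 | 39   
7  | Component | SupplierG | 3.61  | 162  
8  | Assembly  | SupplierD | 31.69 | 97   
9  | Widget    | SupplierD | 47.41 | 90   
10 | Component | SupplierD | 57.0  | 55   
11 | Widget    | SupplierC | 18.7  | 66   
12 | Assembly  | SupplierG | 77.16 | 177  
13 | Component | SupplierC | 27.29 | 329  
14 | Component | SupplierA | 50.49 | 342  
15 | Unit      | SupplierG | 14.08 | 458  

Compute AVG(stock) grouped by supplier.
SELECT supplier, AVG(stock) as result
FROM products
GROUP BY supplier

Result:
  SupplierA: 358.50
  SupplierC: 221.60
  SupplierD: 86.00
  SupplierG: 265.67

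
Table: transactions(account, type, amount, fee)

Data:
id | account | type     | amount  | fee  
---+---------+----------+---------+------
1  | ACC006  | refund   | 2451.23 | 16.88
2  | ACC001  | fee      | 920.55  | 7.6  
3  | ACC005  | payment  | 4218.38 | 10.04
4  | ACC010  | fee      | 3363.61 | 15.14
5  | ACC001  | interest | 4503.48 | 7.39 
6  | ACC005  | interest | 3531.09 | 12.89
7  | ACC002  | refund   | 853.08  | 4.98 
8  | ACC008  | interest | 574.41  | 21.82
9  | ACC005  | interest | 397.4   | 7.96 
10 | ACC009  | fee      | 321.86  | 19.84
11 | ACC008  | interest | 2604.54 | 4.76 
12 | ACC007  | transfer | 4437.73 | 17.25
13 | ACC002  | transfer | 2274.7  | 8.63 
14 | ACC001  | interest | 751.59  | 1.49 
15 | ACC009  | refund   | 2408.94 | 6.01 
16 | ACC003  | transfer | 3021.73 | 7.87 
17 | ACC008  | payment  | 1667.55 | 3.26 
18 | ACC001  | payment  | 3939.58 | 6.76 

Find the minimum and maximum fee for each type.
SELECT type, MIN(fee), MAX(fee)
FROM transactions
GROUP BY type

Result:
  fee: min=7.60, max=19.84
  interest: min=1.49, max=21.82
  payment: min=3.26, max=10.04
  refund: min=4.98, max=16.88
  transfer: min=7.87, max=17.25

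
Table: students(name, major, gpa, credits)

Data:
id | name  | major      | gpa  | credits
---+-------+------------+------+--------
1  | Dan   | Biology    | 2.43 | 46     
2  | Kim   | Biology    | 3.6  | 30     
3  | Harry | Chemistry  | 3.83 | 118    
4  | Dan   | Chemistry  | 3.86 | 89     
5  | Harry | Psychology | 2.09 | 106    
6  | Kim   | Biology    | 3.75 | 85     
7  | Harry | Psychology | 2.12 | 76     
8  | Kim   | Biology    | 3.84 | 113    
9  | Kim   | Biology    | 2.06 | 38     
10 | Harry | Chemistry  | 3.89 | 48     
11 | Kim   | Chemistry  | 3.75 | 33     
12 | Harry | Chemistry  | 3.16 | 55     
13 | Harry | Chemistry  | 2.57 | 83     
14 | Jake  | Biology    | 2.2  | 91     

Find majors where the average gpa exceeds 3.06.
SELECT major, AVG(gpa)
FROM students
GROUP BY major
HAVING AVG(gpa) > 3.06

Result:
  Chemistry: avg=3.51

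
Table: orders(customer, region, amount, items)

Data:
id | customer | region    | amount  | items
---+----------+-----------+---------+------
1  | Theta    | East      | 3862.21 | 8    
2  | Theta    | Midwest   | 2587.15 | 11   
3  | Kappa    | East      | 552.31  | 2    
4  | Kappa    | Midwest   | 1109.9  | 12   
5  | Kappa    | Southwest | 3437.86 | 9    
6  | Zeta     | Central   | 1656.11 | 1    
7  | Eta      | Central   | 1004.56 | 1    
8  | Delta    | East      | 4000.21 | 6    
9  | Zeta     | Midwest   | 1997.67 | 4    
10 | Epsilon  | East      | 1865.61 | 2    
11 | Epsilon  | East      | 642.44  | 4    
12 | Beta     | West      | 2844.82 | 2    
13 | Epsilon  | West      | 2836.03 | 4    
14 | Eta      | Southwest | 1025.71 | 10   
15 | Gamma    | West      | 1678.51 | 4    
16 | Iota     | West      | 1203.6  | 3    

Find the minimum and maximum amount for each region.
SELECT region, MIN(amount), MAX(amount)
FROM orders
GROUP BY region

Result:
  Central: min=1004.56, max=1656.11
  East: min=552.31, max=4000.21
  Midwest: min=1109.90, max=2587.15
  Southwest: min=1025.71, max=3437.86
  West: min=1203.60, max=2844.82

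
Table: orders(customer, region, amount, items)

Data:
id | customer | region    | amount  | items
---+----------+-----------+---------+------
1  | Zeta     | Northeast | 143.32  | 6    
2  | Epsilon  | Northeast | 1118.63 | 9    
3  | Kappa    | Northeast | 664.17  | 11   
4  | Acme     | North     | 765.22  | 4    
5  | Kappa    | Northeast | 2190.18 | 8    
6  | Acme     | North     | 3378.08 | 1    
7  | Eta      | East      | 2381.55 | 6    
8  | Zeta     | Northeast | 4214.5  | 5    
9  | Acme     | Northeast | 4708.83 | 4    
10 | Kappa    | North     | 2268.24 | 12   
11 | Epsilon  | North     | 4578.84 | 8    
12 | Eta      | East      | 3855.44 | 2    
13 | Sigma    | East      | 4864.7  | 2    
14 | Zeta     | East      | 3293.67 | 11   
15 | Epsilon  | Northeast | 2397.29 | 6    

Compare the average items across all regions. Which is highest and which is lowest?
SELECT region, AVG(items)
FROM orders
GROUP BY region
ORDER BY AVG(items)

All groups:
  East: 5.25
  North: 6.25
  Northeast: 7.00

Highest: Northeast (7.00)
Lowest: East (5.25)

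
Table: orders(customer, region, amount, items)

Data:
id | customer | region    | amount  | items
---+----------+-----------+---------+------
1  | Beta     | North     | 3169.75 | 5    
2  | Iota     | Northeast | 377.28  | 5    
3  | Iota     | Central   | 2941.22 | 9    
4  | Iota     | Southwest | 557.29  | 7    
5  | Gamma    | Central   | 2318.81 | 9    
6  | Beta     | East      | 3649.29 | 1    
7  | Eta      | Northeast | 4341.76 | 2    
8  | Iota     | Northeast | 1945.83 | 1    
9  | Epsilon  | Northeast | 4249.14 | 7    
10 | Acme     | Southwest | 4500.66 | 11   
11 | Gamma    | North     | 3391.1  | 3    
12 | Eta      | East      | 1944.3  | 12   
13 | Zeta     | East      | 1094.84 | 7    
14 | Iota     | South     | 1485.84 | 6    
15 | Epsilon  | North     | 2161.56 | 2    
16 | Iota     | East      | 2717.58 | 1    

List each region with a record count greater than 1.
SELECT region, COUNT(*) as cnt
FROM orders
GROUP BY region
HAVING COUNT(*) > 1

Result:
  Central: 2
  East: 4
  North: 3
  Northeast: 4
  Southwest: 2

Note: HAVING filters groups after aggregation, WHERE filters rows before.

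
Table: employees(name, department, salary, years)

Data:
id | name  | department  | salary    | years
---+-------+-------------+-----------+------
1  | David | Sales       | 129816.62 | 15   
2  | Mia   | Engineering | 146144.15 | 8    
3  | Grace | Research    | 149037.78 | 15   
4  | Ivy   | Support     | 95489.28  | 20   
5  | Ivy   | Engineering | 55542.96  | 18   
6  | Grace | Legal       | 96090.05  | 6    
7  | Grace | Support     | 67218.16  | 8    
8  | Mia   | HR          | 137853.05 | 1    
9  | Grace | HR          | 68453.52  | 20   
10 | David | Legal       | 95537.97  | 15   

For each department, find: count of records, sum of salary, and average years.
SELECT department,
       COUNT(*) as cnt,
       SUM(salary) as total_salary,
       AVG(years) as avg_years
FROM employees
GROUP BY department

Result:
  Engineering: 2 records, 201687.11 total salary, 13.00 avg years
  HR: 2 records, 206306.57 total salary, 10.50 avg years
  Legal: 2 records, 191628.02 total salary, 10.50 avg years
  Research: 1 records, 149037.78 total salary, 15.00 avg years
  Sales: 1 records, 129816.62 total salary, 15.00 avg years
  Support: 2 records, 162707.44 total salary, 14.00 avg years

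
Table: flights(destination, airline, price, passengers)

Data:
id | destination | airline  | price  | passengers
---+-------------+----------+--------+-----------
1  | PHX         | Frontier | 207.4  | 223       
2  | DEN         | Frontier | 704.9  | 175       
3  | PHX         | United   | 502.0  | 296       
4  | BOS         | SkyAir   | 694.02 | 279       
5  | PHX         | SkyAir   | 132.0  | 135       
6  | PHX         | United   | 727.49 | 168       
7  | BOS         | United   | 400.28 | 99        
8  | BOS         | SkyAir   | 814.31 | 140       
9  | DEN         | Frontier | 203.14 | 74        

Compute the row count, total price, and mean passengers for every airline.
SELECT airline,
       COUNT(*) as cnt,
       SUM(price) as total_price,
       AVG(passengers) as avg_passengers
FROM flights
GROUP BY airline

Result:
  Frontier: 3 records, 1115.44 total price, 157.33 avg passengers
  SkyAir: 3 records, 1640.33 total price, 184.67 avg passengers
  United: 3 records, 1629.77 total price, 187.67 avg passengers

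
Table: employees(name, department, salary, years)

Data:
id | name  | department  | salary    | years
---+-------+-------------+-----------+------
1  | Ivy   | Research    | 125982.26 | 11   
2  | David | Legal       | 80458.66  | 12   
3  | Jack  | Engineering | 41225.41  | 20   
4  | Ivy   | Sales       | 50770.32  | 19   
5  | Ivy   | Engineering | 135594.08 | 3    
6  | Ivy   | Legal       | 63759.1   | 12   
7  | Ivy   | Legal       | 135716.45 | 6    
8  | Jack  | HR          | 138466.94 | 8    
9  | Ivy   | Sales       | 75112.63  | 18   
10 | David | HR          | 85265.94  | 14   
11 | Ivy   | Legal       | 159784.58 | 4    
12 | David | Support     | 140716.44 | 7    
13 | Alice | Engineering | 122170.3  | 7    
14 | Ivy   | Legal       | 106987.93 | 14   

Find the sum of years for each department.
SELECT department, SUM(years) as result
FROM employees
GROUP BY department

Result:
  Engineering: 30
  HR: 22
  Legal: 48
  Research: 11
  Sales: 37
  Support: 7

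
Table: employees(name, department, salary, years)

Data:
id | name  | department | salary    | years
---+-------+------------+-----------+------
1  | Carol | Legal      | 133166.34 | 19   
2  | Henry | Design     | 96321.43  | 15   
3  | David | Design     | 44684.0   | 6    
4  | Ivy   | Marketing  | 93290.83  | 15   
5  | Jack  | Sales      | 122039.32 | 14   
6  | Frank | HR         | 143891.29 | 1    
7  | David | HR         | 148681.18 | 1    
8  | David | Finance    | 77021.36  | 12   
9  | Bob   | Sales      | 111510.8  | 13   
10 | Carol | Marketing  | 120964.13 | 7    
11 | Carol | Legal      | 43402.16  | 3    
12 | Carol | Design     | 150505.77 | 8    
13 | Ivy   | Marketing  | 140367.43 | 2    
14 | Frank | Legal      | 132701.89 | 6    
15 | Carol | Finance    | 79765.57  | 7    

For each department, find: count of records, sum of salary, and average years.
SELECT department,
       COUNT(*) as cnt,
       SUM(salary) as total_salary,
       AVG(years) as avg_years
FROM employees
GROUP BY department

Result:
  Design: 3 records, 291511.20 total salary, 9.67 avg years
  Finance: 2 records, 156786.93 total salary, 9.50 avg years
  HR: 2 records, 292572.47 total salary, 1.00 avg years
  Legal: 3 records, 309270.39 total salary, 9.33 avg years
  Marketing: 3 records, 354622.39 total salary, 8.00 avg years
  Sales: 2 records, 233550.12 total salary, 13.50 avg years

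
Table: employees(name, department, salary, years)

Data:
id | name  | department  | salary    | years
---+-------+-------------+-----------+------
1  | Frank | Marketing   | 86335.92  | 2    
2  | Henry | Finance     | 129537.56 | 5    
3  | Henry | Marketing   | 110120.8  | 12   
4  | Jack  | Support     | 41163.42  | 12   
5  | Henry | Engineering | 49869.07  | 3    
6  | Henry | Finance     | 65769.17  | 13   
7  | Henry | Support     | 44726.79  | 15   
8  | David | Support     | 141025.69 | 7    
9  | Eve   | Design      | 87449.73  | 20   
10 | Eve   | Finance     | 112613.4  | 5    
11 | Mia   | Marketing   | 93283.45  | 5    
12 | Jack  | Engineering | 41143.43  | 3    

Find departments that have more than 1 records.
SELECT department, COUNT(*) as cnt
FROM employees
GROUP BY department
HAVING COUNT(*) > 1

Result:
  Engineering: 2
  Finance: 3
  Marketing: 3
  Support: 3

Note: HAVING filters groups after aggregation, WHERE filters rows before.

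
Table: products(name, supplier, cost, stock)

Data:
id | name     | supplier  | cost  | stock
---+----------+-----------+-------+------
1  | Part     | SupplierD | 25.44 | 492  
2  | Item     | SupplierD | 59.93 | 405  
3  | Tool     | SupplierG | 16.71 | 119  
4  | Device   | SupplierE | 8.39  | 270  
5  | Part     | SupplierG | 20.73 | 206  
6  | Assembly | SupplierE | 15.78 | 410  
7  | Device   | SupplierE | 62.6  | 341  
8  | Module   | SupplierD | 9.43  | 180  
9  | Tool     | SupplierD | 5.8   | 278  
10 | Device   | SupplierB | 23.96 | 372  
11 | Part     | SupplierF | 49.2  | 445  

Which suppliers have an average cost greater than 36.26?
SELECT supplier, AVG(cost)
FROM products
GROUP BY supplier
HAVING AVG(cost) > 36.26

Result:
  SupplierF: avg=49.20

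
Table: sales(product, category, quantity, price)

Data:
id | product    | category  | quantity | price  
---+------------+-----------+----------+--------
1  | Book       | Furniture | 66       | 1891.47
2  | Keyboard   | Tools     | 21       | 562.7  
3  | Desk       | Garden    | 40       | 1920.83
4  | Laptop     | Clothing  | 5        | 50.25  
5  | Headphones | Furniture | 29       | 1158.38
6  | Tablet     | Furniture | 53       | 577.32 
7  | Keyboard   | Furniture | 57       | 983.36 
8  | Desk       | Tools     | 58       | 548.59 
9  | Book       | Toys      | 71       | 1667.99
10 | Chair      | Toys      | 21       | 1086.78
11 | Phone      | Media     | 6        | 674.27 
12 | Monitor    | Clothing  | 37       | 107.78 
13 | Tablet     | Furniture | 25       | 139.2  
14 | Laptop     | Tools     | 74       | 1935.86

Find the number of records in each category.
SELECT category, COUNT(*) as count
FROM sales
GROUP BY category

Result:
  Clothing: 2
  Furniture: 5
  Garden: 1
  Media: 1
  Tools: 3
  Toys: 2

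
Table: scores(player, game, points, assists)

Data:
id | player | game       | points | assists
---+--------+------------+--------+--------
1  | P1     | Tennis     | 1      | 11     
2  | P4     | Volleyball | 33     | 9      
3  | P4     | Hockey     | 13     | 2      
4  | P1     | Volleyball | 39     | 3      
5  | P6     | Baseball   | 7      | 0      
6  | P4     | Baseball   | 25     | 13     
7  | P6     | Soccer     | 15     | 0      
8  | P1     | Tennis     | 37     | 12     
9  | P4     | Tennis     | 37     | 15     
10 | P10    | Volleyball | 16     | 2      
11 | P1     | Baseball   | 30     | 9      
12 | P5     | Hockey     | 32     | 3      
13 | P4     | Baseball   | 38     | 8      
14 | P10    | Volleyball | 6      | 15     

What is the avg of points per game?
SELECT game, AVG(points) as result
FROM scores
GROUP BY game

Result:
  Baseball: 25.00
  Hockey: 22.50
  Soccer: 15.00
  Tennis: 25.00
  Volleyball: 23.50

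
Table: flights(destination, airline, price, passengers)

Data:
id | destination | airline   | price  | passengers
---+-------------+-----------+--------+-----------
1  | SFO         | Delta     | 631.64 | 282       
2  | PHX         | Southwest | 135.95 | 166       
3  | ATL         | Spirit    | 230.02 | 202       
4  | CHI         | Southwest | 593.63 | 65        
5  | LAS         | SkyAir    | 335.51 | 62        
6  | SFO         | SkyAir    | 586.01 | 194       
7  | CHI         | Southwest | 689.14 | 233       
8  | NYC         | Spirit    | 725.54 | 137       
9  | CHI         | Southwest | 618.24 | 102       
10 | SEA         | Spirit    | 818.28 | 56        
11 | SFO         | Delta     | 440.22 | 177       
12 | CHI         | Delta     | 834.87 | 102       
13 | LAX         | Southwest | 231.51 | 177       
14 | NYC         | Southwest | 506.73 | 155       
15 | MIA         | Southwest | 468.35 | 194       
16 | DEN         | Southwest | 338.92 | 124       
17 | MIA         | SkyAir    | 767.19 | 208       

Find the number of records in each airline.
SELECT airline, COUNT(*) as count
FROM flights
GROUP BY airline

Result:
  Delta: 3
  SkyAir: 3
  Southwest: 8
  Spirit: 3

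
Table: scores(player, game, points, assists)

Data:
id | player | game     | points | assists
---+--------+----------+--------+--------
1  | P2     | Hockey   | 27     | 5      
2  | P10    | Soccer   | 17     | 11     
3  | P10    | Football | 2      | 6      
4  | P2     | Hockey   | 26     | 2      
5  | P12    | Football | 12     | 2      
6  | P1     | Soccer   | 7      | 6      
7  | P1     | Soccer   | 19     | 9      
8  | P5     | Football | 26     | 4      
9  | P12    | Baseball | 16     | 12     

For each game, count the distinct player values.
SELECT game, COUNT(DISTINCT player)
FROM scores
GROUP BY game

Result:
  Baseball: 1 distinct
  Football: 3 distinct
  Hockey: 1 distinct
  Soccer: 2 distinct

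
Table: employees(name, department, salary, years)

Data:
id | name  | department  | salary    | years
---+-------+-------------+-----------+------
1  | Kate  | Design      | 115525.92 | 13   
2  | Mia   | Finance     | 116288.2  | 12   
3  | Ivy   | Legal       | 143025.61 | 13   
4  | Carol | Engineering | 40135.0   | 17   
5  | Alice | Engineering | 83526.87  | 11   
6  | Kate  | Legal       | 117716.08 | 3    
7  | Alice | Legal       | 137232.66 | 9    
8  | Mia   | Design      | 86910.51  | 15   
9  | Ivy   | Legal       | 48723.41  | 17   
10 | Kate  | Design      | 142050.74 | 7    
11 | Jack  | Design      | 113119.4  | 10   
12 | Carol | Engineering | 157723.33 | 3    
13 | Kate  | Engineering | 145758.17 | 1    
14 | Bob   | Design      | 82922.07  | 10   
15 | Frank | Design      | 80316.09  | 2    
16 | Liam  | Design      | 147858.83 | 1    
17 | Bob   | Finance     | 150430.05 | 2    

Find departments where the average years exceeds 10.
SELECT department, AVG(years)
FROM employees
GROUP BY department
HAVING AVG(years) > 10

Result:
  Legal: avg=10.50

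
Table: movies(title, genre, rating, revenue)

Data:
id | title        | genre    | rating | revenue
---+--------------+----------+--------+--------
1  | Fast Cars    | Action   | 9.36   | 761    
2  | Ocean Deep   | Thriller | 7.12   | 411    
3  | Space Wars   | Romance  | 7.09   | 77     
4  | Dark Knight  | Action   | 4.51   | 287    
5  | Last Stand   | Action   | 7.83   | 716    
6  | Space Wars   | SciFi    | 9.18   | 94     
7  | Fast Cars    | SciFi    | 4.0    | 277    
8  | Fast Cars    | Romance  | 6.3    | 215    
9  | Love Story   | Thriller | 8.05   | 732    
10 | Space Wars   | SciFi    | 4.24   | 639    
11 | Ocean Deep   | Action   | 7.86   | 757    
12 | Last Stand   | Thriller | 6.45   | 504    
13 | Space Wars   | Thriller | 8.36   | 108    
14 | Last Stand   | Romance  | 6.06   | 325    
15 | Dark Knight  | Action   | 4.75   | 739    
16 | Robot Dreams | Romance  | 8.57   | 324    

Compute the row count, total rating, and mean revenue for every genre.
SELECT genre,
       COUNT(*) as cnt,
       SUM(rating) as total_rating,
       AVG(revenue) as avg_revenue
FROM movies
GROUP BY genre

Result:
  Action: 5 records, 34.31 total rating, 652.00 avg revenue
  Romance: 4 records, 28.02 total rating, 235.25 avg revenue
  SciFi: 3 records, 17.42 total rating, 336.67 avg revenue
  Thriller: 4 records, 29.98 total rating, 438.75 avg revenue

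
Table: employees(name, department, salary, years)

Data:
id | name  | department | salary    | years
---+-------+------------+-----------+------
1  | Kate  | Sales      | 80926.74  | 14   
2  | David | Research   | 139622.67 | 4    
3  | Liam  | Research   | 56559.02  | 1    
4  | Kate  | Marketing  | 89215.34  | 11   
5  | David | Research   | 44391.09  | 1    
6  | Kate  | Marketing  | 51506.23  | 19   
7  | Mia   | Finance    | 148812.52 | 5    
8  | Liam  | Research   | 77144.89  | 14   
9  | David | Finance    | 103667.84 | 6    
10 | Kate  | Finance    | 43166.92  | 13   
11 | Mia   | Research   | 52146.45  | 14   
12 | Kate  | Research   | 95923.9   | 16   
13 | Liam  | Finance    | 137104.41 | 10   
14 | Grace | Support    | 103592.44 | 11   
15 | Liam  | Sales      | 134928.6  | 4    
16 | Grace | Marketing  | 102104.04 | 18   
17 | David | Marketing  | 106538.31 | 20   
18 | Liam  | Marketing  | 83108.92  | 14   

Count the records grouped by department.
SELECT department, COUNT(*) as count
FROM employees
GROUP BY department

Result:
  Finance: 4
  Marketing: 5
  Research: 6
  Sales: 2
  Support: 1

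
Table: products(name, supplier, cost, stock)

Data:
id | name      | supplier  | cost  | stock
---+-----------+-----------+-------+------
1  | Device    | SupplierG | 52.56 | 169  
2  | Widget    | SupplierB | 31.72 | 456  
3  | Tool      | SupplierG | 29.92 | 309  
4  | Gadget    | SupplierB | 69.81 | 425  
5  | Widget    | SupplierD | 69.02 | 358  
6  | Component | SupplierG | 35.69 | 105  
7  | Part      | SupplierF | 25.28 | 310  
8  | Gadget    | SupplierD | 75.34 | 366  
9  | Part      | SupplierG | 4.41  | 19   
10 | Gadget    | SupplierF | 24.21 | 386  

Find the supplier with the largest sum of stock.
SELECT supplier, SUM(stock) as val
FROM products
GROUP BY supplier
ORDER BY val DESC
LIMIT 1

Result: SupplierB with sum(stock) = 881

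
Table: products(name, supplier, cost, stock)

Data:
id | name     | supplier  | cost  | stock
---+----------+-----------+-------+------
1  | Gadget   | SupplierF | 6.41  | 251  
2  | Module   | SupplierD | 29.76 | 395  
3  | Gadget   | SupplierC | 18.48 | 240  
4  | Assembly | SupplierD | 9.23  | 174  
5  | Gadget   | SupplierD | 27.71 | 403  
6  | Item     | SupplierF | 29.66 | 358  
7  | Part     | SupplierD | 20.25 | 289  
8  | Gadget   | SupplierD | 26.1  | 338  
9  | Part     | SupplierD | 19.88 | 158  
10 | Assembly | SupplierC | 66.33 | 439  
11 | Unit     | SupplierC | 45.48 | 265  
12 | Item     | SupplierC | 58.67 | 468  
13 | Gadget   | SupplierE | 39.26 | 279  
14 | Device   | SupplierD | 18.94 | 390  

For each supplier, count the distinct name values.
SELECT supplier, COUNT(DISTINCT name)
FROM products
GROUP BY supplier

Result:
  SupplierC: 4 distinct
  SupplierD: 5 distinct
  SupplierE: 1 distinct
  SupplierF: 2 distinct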